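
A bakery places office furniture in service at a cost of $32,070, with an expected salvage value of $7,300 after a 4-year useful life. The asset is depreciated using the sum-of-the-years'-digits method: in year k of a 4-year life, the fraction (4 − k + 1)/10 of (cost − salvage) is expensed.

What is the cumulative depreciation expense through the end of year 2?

Depreciable base = $32,070 − $7,300 = $24,770.
Sum of the years' digits = 4+3+2+1 = 10.
Year 1: $24,770 × 4/10 = $9,908. Book value $22,162.
Year 2: $24,770 × 3/10 = $7,431. Book value $14,731.
Accumulated through year 2 = $32,070 − $14,731 = $17,339.

$17,339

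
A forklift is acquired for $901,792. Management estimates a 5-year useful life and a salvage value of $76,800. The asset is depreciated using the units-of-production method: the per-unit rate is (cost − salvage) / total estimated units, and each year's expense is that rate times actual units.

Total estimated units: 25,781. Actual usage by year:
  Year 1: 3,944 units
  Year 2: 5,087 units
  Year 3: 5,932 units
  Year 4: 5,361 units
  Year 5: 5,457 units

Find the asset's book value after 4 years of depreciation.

Depreciable base = $901,792 − $76,800 = $824,992.
Rate = $824,992 / 25,781 units = $32 per unit.
Year 1: 3,944 × $32 = $126,208. Book value $775,584.
Year 2: 5,087 × $32 = $162,784. Book value $612,800.
Year 3: 5,932 × $32 = $189,824. Book value $422,976.
Year 4: 5,361 × $32 = $171,552. Book value $251,424.

$251,424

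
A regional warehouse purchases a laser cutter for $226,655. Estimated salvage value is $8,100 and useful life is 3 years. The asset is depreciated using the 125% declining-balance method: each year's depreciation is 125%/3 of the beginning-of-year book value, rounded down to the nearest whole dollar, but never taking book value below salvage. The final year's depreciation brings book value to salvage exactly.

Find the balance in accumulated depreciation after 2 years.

Depreciable base = $226,655 − $8,100 = $218,555.
Year 1: ⌊$226,655 × 125%/3⌋ = $94,439. Book value $132,216.
Year 2: ⌊$132,216 × 125%/3⌋ = $55,090. Book value $77,126.
Accumulated through year 2 = $226,655 − $77,126 = $149,529.

$149,529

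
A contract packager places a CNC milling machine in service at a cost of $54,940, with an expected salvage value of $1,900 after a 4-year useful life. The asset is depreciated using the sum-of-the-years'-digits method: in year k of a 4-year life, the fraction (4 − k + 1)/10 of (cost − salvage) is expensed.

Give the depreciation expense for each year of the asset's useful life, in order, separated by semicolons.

$21,216; $15,912; $10,608; $5,304

Depreciable base = $54,940 − $1,900 = $53,040.
Sum of the years' digits = 4+3+2+1 = 10.
Year 1: $53,040 × 4/10 = $21,216. Book value $33,724.
Year 2: $53,040 × 3/10 = $15,912. Book value $17,812.
Year 3: $53,040 × 2/10 = $10,608. Book value $7,204.
Year 4: $53,040 × 1/10 = $5,304. Book value $1,900.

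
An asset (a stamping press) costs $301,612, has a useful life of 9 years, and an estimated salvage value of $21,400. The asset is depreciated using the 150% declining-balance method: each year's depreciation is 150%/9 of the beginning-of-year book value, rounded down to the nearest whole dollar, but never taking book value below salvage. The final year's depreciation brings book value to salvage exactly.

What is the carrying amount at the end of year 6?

Depreciable base = $301,612 − $21,400 = $280,212.
Year 1: ⌊$301,612 × 150%/9⌋ = $50,268. Book value $251,344.
Year 2: ⌊$251,344 × 150%/9⌋ = $41,890. Book value $209,454.
Year 3: ⌊$209,454 × 150%/9⌋ = $34,909. Book value $174,545.
Year 4: ⌊$174,545 × 150%/9⌋ = $29,090. Book value $145,455.
Year 5: ⌊$145,455 × 150%/9⌋ = $24,242. Book value $121,213.
Year 6: ⌊$121,213 × 150%/9⌋ = $20,202. Book value $101,011.

$101,011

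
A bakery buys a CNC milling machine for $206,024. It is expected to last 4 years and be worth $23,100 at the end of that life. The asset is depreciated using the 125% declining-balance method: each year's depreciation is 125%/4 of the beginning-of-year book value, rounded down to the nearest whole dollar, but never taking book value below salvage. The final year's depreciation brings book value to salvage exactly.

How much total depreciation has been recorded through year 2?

Depreciable base = $206,024 − $23,100 = $182,924.
Year 1: ⌊$206,024 × 125%/4⌋ = $64,382. Book value $141,642.
Year 2: ⌊$141,642 × 125%/4⌋ = $44,263. Book value $97,379.
Accumulated through year 2 = $206,024 − $97,379 = $108,645.

$108,645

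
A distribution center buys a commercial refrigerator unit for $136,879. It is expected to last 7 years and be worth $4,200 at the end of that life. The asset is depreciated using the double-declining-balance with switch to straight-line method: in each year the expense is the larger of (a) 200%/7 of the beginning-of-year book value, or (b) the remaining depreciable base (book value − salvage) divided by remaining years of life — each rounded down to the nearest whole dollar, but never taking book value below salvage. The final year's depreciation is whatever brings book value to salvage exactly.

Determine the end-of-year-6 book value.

Depreciable base = $136,879 − $4,200 = $132,679.
Year 1: DB = ⌊$136,879 × 200%/7⌋ = $39,108; SL = ⌊$132,679/7⌋ = $18,954 → take DB $39,108. Book value $97,771.
Year 2: DB = ⌊$97,771 × 200%/7⌋ = $27,934; SL = ⌊$93,571/6⌋ = $15,595 → take DB $27,934. Book value $69,837.
Year 3: DB = ⌊$69,837 × 200%/7⌋ = $19,953; SL = ⌊$65,637/5⌋ = $13,127 → take DB $19,953. Book value $49,884.
Year 4: DB = ⌊$49,884 × 200%/7⌋ = $14,252; SL = ⌊$45,684/4⌋ = $11,421 → take DB $14,252. Book value $35,632.
Year 5: DB = ⌊$35,632 × 200%/7⌋ = $10,180; SL = ⌊$31,432/3⌋ = $10,477 → take SL $10,477. Book value $25,155.
Year 6: DB = ⌊$25,155 × 200%/7⌋ = $7,187; SL = ⌊$20,955/2⌋ = $10,477 → take SL $10,477. Book value $14,678.

$14,678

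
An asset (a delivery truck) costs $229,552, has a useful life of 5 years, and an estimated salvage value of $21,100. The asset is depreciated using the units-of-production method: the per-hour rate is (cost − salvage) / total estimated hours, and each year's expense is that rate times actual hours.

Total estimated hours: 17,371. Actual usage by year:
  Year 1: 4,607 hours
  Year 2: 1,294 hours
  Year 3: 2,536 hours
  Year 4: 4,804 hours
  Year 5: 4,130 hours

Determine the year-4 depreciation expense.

$57,648

Depreciable base = $229,552 − $21,100 = $208,452.
Rate = $208,452 / 17,371 hours = $12 per hour.
Year 1: 4,607 × $12 = $55,284. Book value $174,268.
Year 2: 1,294 × $12 = $15,528. Book value $158,740.
Year 3: 2,536 × $12 = $30,432. Book value $128,308.
Year 4: 4,804 × $12 = $57,648. Book value $70,660.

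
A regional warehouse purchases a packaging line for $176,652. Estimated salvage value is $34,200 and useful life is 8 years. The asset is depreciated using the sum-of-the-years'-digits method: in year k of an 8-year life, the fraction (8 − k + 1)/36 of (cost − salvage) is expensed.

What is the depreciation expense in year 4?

$19,785

Depreciable base = $176,652 − $34,200 = $142,452.
Sum of the years' digits = 8+7+6+5+4+3+2+1 = 36.
Year 1: $142,452 × 8/36 = $31,656. Book value $144,996.
Year 2: $142,452 × 7/36 = $27,699. Book value $117,297.
Year 3: $142,452 × 6/36 = $23,742. Book value $93,555.
Year 4: $142,452 × 5/36 = $19,785. Book value $73,770.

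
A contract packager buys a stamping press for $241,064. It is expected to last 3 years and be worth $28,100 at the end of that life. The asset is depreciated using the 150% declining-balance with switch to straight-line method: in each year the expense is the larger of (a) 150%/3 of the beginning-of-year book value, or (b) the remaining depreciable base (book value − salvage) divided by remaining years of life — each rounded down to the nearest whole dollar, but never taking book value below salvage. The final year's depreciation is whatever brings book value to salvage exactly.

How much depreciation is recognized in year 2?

Depreciable base = $241,064 − $28,100 = $212,964.
Year 1: DB = ⌊$241,064 × 150%/3⌋ = $120,532; SL = ⌊$212,964/3⌋ = $70,988 → take DB $120,532. Book value $120,532.
Year 2: DB = ⌊$120,532 × 150%/3⌋ = $60,266; SL = ⌊$92,432/2⌋ = $46,216 → take DB $60,266. Book value $60,266.

$60,266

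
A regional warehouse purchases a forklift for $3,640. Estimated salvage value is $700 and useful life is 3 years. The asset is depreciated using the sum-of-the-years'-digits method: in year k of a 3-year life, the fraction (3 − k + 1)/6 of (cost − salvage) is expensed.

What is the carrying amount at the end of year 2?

$1,190

Depreciable base = $3,640 − $700 = $2,940.
Sum of the years' digits = 3+2+1 = 6.
Year 1: $2,940 × 3/6 = $1,470. Book value $2,170.
Year 2: $2,940 × 2/6 = $980. Book value $1,190.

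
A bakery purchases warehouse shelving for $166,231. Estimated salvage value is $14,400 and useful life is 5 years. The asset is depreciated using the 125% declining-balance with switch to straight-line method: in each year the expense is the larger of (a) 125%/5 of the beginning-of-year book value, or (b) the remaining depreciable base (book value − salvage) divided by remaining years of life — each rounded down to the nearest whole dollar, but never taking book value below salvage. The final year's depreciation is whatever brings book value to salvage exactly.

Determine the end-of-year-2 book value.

$93,506

Depreciable base = $166,231 − $14,400 = $151,831.
Year 1: DB = ⌊$166,231 × 125%/5⌋ = $41,557; SL = ⌊$151,831/5⌋ = $30,366 → take DB $41,557. Book value $124,674.
Year 2: DB = ⌊$124,674 × 125%/5⌋ = $31,168; SL = ⌊$110,274/4⌋ = $27,568 → take DB $31,168. Book value $93,506.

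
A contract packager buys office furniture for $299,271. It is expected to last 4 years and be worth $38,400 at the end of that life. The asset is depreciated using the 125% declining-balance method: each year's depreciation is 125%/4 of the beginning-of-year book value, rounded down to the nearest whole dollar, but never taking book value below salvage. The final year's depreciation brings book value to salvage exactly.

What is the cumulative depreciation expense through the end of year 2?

$157,818

Depreciable base = $299,271 − $38,400 = $260,871.
Year 1: ⌊$299,271 × 125%/4⌋ = $93,522. Book value $205,749.
Year 2: ⌊$205,749 × 125%/4⌋ = $64,296. Book value $141,453.
Accumulated through year 2 = $299,271 − $141,453 = $157,818.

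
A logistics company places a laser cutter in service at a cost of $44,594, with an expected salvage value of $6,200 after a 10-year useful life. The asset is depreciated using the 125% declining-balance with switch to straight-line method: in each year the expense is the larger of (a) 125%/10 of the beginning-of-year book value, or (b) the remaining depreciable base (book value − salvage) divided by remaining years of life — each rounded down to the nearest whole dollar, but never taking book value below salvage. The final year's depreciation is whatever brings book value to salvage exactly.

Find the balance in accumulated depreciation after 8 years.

$31,746

Depreciable base = $44,594 − $6,200 = $38,394.
Year 1: DB = ⌊$44,594 × 125%/10⌋ = $5,574; SL = ⌊$38,394/10⌋ = $3,839 → take DB $5,574. Book value $39,020.
Year 2: DB = ⌊$39,020 × 125%/10⌋ = $4,877; SL = ⌊$32,820/9⌋ = $3,646 → take DB $4,877. Book value $34,143.
Year 3: DB = ⌊$34,143 × 125%/10⌋ = $4,267; SL = ⌊$27,943/8⌋ = $3,492 → take DB $4,267. Book value $29,876.
Year 4: DB = ⌊$29,876 × 125%/10⌋ = $3,734; SL = ⌊$23,676/7⌋ = $3,382 → take DB $3,734. Book value $26,142.
Year 5: DB = ⌊$26,142 × 125%/10⌋ = $3,267; SL = ⌊$19,942/6⌋ = $3,323 → take SL $3,323. Book value $22,819.
Year 6: DB = ⌊$22,819 × 125%/10⌋ = $2,852; SL = ⌊$16,619/5⌋ = $3,323 → take SL $3,323. Book value $19,496.
Year 7: DB = ⌊$19,496 × 125%/10⌋ = $2,437; SL = ⌊$13,296/4⌋ = $3,324 → take SL $3,324. Book value $16,172.
Year 8: DB = ⌊$16,172 × 125%/10⌋ = $2,021; SL = ⌊$9,972/3⌋ = $3,324 → take SL $3,324. Book value $12,848.
Accumulated through year 8 = $44,594 − $12,848 = $31,746.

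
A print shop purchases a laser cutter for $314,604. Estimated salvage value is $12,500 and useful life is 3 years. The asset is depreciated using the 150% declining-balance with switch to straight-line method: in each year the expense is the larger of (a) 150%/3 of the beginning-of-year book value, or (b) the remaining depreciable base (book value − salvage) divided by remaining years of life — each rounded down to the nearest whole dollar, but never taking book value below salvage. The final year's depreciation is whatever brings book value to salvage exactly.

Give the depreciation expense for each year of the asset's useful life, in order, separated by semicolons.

Depreciable base = $314,604 − $12,500 = $302,104.
Year 1: DB = ⌊$314,604 × 150%/3⌋ = $157,302; SL = ⌊$302,104/3⌋ = $100,701 → take DB $157,302. Book value $157,302.
Year 2: DB = ⌊$157,302 × 150%/3⌋ = $78,651; SL = ⌊$144,802/2⌋ = $72,401 → take DB $78,651. Book value $78,651.
Year 3 (final): $78,651 − $12,500 = $66,151. Book value $12,500.

$157,302; $78,651; $66,151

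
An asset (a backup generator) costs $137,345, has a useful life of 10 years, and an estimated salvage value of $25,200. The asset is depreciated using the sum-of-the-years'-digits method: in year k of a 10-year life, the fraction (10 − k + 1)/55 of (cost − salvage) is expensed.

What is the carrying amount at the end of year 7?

Depreciable base = $137,345 − $25,200 = $112,145.
Sum of the years' digits = 10+9+8+7+6+5+4+3+2+1 = 55.
Year 1: $112,145 × 10/55 = $20,390. Book value $116,955.
Year 2: $112,145 × 9/55 = $18,351. Book value $98,604.
Year 3: $112,145 × 8/55 = $16,312. Book value $82,292.
Year 4: $112,145 × 7/55 = $14,273. Book value $68,019.
Year 5: $112,145 × 6/55 = $12,234. Book value $55,785.
Year 6: $112,145 × 5/55 = $10,195. Book value $45,590.
Year 7: $112,145 × 4/55 = $8,156. Book value $37,434.

$37,434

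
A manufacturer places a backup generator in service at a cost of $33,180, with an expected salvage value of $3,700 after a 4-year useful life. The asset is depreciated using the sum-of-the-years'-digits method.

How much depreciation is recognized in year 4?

Depreciable base = $33,180 − $3,700 = $29,480.
Sum of the years' digits = 4+3+2+1 = 10.
Year 1: $29,480 × 4/10 = $11,792. Book value $21,388.
Year 2: $29,480 × 3/10 = $8,844. Book value $12,544.
Year 3: $29,480 × 2/10 = $5,896. Book value $6,648.
Year 4: $29,480 × 1/10 = $2,948. Book value $3,700.

$2,948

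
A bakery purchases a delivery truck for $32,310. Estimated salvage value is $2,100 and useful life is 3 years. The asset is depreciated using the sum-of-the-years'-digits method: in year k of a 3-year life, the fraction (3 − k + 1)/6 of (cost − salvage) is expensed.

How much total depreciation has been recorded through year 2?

$25,175

Depreciable base = $32,310 − $2,100 = $30,210.
Sum of the years' digits = 3+2+1 = 6.
Year 1: $30,210 × 3/6 = $15,105. Book value $17,205.
Year 2: $30,210 × 2/6 = $10,070. Book value $7,135.
Accumulated through year 2 = $32,310 − $7,135 = $25,175.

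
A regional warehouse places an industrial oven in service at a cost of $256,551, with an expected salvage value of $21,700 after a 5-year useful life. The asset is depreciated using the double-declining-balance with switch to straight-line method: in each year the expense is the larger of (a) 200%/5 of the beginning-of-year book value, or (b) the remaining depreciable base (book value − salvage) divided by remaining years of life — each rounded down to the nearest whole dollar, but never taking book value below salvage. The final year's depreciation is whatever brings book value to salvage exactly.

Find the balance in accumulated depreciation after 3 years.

Depreciable base = $256,551 − $21,700 = $234,851.
Year 1: DB = ⌊$256,551 × 200%/5⌋ = $102,620; SL = ⌊$234,851/5⌋ = $46,970 → take DB $102,620. Book value $153,931.
Year 2: DB = ⌊$153,931 × 200%/5⌋ = $61,572; SL = ⌊$132,231/4⌋ = $33,057 → take DB $61,572. Book value $92,359.
Year 3: DB = ⌊$92,359 × 200%/5⌋ = $36,943; SL = ⌊$70,659/3⌋ = $23,553 → take DB $36,943. Book value $55,416.
Accumulated through year 3 = $256,551 − $55,416 = $201,135.

$201,135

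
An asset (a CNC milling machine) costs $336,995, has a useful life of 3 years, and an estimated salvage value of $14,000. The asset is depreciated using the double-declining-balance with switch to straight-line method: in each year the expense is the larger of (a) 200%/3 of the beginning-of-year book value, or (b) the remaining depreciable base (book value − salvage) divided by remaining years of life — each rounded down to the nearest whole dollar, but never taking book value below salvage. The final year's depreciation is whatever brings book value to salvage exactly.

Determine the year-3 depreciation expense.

$23,444

Depreciable base = $336,995 − $14,000 = $322,995.
Year 1: DB = ⌊$336,995 × 200%/3⌋ = $224,663; SL = ⌊$322,995/3⌋ = $107,665 → take DB $224,663. Book value $112,332.
Year 2: DB = ⌊$112,332 × 200%/3⌋ = $74,888; SL = ⌊$98,332/2⌋ = $49,166 → take DB $74,888. Book value $37,444.
Year 3 (final): $37,444 − $14,000 = $23,444. Book value $14,000.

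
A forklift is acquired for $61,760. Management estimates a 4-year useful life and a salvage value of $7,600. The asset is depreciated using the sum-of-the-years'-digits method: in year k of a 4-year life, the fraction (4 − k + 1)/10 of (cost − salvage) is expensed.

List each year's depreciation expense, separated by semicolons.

$21,664; $16,248; $10,832; $5,416

Depreciable base = $61,760 − $7,600 = $54,160.
Sum of the years' digits = 4+3+2+1 = 10.
Year 1: $54,160 × 4/10 = $21,664. Book value $40,096.
Year 2: $54,160 × 3/10 = $16,248. Book value $23,848.
Year 3: $54,160 × 2/10 = $10,832. Book value $13,016.
Year 4: $54,160 × 1/10 = $5,416. Book value $7,600.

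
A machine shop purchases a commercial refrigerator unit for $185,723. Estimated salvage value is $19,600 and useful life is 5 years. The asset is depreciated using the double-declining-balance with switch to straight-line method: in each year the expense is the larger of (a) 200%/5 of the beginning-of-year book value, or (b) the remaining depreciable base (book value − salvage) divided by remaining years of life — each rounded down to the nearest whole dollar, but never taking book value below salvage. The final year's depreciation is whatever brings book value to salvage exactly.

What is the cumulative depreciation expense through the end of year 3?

Depreciable base = $185,723 − $19,600 = $166,123.
Year 1: DB = ⌊$185,723 × 200%/5⌋ = $74,289; SL = ⌊$166,123/5⌋ = $33,224 → take DB $74,289. Book value $111,434.
Year 2: DB = ⌊$111,434 × 200%/5⌋ = $44,573; SL = ⌊$91,834/4⌋ = $22,958 → take DB $44,573. Book value $66,861.
Year 3: DB = ⌊$66,861 × 200%/5⌋ = $26,744; SL = ⌊$47,261/3⌋ = $15,753 → take DB $26,744. Book value $40,117.
Accumulated through year 3 = $185,723 − $40,117 = $145,606.

$145,606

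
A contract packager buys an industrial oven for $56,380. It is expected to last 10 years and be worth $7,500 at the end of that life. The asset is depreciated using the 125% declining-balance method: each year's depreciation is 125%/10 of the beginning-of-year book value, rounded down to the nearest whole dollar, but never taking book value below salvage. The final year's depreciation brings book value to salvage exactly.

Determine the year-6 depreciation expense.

$3,615

Depreciable base = $56,380 − $7,500 = $48,880.
Year 1: ⌊$56,380 × 125%/10⌋ = $7,047. Book value $49,333.
Year 2: ⌊$49,333 × 125%/10⌋ = $6,166. Book value $43,167.
Year 3: ⌊$43,167 × 125%/10⌋ = $5,395. Book value $37,772.
Year 4: ⌊$37,772 × 125%/10⌋ = $4,721. Book value $33,051.
Year 5: ⌊$33,051 × 125%/10⌋ = $4,131. Book value $28,920.
Year 6: ⌊$28,920 × 125%/10⌋ = $3,615. Book value $25,305.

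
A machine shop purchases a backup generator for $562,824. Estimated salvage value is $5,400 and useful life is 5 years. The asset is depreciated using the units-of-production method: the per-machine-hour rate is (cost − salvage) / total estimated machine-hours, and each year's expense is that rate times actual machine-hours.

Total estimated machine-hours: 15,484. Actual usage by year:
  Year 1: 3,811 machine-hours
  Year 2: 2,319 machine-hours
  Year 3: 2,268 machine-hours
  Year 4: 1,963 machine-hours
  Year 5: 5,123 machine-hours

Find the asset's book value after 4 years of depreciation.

$189,828

Depreciable base = $562,824 − $5,400 = $557,424.
Rate = $557,424 / 15,484 machine-hours = $36 per machine-hour.
Year 1: 3,811 × $36 = $137,196. Book value $425,628.
Year 2: 2,319 × $36 = $83,484. Book value $342,144.
Year 3: 2,268 × $36 = $81,648. Book value $260,496.
Year 4: 1,963 × $36 = $70,668. Book value $189,828.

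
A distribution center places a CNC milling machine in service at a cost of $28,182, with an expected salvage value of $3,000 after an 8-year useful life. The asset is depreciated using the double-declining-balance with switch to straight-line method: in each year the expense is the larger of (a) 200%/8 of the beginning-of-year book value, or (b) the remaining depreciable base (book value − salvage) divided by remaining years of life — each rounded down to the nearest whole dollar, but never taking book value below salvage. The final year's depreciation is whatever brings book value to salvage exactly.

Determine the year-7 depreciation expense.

Depreciable base = $28,182 − $3,000 = $25,182.
Year 1: DB = ⌊$28,182 × 200%/8⌋ = $7,045; SL = ⌊$25,182/8⌋ = $3,147 → take DB $7,045. Book value $21,137.
Year 2: DB = ⌊$21,137 × 200%/8⌋ = $5,284; SL = ⌊$18,137/7⌋ = $2,591 → take DB $5,284. Book value $15,853.
Year 3: DB = ⌊$15,853 × 200%/8⌋ = $3,963; SL = ⌊$12,853/6⌋ = $2,142 → take DB $3,963. Book value $11,890.
Year 4: DB = ⌊$11,890 × 200%/8⌋ = $2,972; SL = ⌊$8,890/5⌋ = $1,778 → take DB $2,972. Book value $8,918.
Year 5: DB = ⌊$8,918 × 200%/8⌋ = $2,229; SL = ⌊$5,918/4⌋ = $1,479 → take DB $2,229. Book value $6,689.
Year 6: DB = ⌊$6,689 × 200%/8⌋ = $1,672; SL = ⌊$3,689/3⌋ = $1,229 → take DB $1,672. Book value $5,017.
Year 7: DB = ⌊$5,017 × 200%/8⌋ = $1,254; SL = ⌊$2,017/2⌋ = $1,008 → take DB $1,254. Book value $3,763.

$1,254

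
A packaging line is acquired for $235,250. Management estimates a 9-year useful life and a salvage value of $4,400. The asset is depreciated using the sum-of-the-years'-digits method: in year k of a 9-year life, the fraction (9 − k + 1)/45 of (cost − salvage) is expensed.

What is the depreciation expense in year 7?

$15,390

Depreciable base = $235,250 − $4,400 = $230,850.
Sum of the years' digits = 9+8+7+6+5+4+3+2+1 = 45.
Year 1: $230,850 × 9/45 = $46,170. Book value $189,080.
Year 2: $230,850 × 8/45 = $41,040. Book value $148,040.
Year 3: $230,850 × 7/45 = $35,910. Book value $112,130.
Year 4: $230,850 × 6/45 = $30,780. Book value $81,350.
Year 5: $230,850 × 5/45 = $25,650. Book value $55,700.
Year 6: $230,850 × 4/45 = $20,520. Book value $35,180.
Year 7: $230,850 × 3/45 = $15,390. Book value $19,790.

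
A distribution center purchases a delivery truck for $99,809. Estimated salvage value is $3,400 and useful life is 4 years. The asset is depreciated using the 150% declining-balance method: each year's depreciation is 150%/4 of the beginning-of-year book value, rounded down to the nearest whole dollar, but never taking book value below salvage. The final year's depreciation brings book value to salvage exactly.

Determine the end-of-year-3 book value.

$24,369

Depreciable base = $99,809 − $3,400 = $96,409.
Year 1: ⌊$99,809 × 150%/4⌋ = $37,428. Book value $62,381.
Year 2: ⌊$62,381 × 150%/4⌋ = $23,392. Book value $38,989.
Year 3: ⌊$38,989 × 150%/4⌋ = $14,620. Book value $24,369.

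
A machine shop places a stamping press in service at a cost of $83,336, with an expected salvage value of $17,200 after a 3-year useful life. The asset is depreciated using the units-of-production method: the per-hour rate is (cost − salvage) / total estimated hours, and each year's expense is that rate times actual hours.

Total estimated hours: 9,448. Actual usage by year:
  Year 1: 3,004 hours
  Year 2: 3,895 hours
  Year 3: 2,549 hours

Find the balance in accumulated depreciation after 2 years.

Depreciable base = $83,336 − $17,200 = $66,136.
Rate = $66,136 / 9,448 hours = $7 per hour.
Year 1: 3,004 × $7 = $21,028. Book value $62,308.
Year 2: 3,895 × $7 = $27,265. Book value $35,043.
Accumulated through year 2 = $83,336 − $35,043 = $48,293.

$48,293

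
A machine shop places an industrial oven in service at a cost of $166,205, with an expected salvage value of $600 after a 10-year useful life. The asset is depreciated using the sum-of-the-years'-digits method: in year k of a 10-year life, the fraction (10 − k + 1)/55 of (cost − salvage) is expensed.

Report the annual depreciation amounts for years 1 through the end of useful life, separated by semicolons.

Depreciable base = $166,205 − $600 = $165,605.
Sum of the years' digits = 10+9+8+7+6+5+4+3+2+1 = 55.
Year 1: $165,605 × 10/55 = $30,110. Book value $136,095.
Year 2: $165,605 × 9/55 = $27,099. Book value $108,996.
Year 3: $165,605 × 8/55 = $24,088. Book value $84,908.
Year 4: $165,605 × 7/55 = $21,077. Book value $63,831.
Year 5: $165,605 × 6/55 = $18,066. Book value $45,765.
Year 6: $165,605 × 5/55 = $15,055. Book value $30,710.
Year 7: $165,605 × 4/55 = $12,044. Book value $18,666.
Year 8: $165,605 × 3/55 = $9,033. Book value $9,633.
Year 9: $165,605 × 2/55 = $6,022. Book value $3,611.
Year 10: $165,605 × 1/55 = $3,011. Book value $600.

$30,110; $27,099; $24,088; $21,077; $18,066; $15,055; $12,044; $9,033; $6,022; $3,011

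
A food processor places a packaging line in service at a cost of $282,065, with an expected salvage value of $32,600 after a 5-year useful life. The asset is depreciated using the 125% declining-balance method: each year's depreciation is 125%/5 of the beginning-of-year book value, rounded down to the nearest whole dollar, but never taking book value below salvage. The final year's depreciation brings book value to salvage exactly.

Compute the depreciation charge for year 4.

Depreciable base = $282,065 − $32,600 = $249,465.
Year 1: ⌊$282,065 × 125%/5⌋ = $70,516. Book value $211,549.
Year 2: ⌊$211,549 × 125%/5⌋ = $52,887. Book value $158,662.
Year 3: ⌊$158,662 × 125%/5⌋ = $39,665. Book value $118,997.
Year 4: ⌊$118,997 × 125%/5⌋ = $29,749. Book value $89,248.

$29,749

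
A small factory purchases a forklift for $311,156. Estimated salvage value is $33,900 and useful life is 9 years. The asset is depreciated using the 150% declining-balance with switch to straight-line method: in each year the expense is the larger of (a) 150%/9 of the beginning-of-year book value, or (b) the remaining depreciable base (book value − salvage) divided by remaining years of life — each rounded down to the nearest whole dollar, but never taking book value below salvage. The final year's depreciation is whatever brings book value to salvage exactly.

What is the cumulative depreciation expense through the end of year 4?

$161,099

Depreciable base = $311,156 − $33,900 = $277,256.
Year 1: DB = ⌊$311,156 × 150%/9⌋ = $51,859; SL = ⌊$277,256/9⌋ = $30,806 → take DB $51,859. Book value $259,297.
Year 2: DB = ⌊$259,297 × 150%/9⌋ = $43,216; SL = ⌊$225,397/8⌋ = $28,174 → take DB $43,216. Book value $216,081.
Year 3: DB = ⌊$216,081 × 150%/9⌋ = $36,013; SL = ⌊$182,181/7⌋ = $26,025 → take DB $36,013. Book value $180,068.
Year 4: DB = ⌊$180,068 × 150%/9⌋ = $30,011; SL = ⌊$146,168/6⌋ = $24,361 → take DB $30,011. Book value $150,057.
Accumulated through year 4 = $311,156 − $150,057 = $161,099.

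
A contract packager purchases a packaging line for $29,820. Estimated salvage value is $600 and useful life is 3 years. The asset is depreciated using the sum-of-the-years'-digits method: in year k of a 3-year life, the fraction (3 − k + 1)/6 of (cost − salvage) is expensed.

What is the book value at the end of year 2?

Depreciable base = $29,820 − $600 = $29,220.
Sum of the years' digits = 3+2+1 = 6.
Year 1: $29,220 × 3/6 = $14,610. Book value $15,210.
Year 2: $29,220 × 2/6 = $9,740. Book value $5,470.

$5,470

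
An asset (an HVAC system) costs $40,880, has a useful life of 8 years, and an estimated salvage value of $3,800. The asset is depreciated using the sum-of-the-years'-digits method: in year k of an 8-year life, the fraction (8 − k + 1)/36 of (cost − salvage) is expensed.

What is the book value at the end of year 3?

Depreciable base = $40,880 − $3,800 = $37,080.
Sum of the years' digits = 8+7+6+5+4+3+2+1 = 36.
Year 1: $37,080 × 8/36 = $8,240. Book value $32,640.
Year 2: $37,080 × 7/36 = $7,210. Book value $25,430.
Year 3: $37,080 × 6/36 = $6,180. Book value $19,250.

$19,250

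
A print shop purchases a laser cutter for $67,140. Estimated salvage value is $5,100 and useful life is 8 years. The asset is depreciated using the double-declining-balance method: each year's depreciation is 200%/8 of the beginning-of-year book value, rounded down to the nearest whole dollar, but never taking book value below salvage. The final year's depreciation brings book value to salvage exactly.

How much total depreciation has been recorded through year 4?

Depreciable base = $67,140 − $5,100 = $62,040.
Year 1: ⌊$67,140 × 200%/8⌋ = $16,785. Book value $50,355.
Year 2: ⌊$50,355 × 200%/8⌋ = $12,588. Book value $37,767.
Year 3: ⌊$37,767 × 200%/8⌋ = $9,441. Book value $28,326.
Year 4: ⌊$28,326 × 200%/8⌋ = $7,081. Book value $21,245.
Accumulated through year 4 = $67,140 − $21,245 = $45,895.

$45,895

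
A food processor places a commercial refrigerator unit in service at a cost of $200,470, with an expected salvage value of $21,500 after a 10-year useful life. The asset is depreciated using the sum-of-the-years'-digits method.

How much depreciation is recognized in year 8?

$9,762

Depreciable base = $200,470 − $21,500 = $178,970.
Sum of the years' digits = 10+9+8+7+6+5+4+3+2+1 = 55.
Year 1: $178,970 × 10/55 = $32,540. Book value $167,930.
Year 2: $178,970 × 9/55 = $29,286. Book value $138,644.
Year 3: $178,970 × 8/55 = $26,032. Book value $112,612.
Year 4: $178,970 × 7/55 = $22,778. Book value $89,834.
Year 5: $178,970 × 6/55 = $19,524. Book value $70,310.
Year 6: $178,970 × 5/55 = $16,270. Book value $54,040.
Year 7: $178,970 × 4/55 = $13,016. Book value $41,024.
Year 8: $178,970 × 3/55 = $9,762. Book value $31,262.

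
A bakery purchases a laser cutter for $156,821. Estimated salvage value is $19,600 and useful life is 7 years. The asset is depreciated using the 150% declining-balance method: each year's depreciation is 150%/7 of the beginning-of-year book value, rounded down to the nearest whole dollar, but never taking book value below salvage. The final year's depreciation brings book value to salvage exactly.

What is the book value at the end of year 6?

$36,899

Depreciable base = $156,821 − $19,600 = $137,221.
Year 1: ⌊$156,821 × 150%/7⌋ = $33,604. Book value $123,217.
Year 2: ⌊$123,217 × 150%/7⌋ = $26,403. Book value $96,814.
Year 3: ⌊$96,814 × 150%/7⌋ = $20,745. Book value $76,069.
Year 4: ⌊$76,069 × 150%/7⌋ = $16,300. Book value $59,769.
Year 5: ⌊$59,769 × 150%/7⌋ = $12,807. Book value $46,962.
Year 6: ⌊$46,962 × 150%/7⌋ = $10,063. Book value $36,899.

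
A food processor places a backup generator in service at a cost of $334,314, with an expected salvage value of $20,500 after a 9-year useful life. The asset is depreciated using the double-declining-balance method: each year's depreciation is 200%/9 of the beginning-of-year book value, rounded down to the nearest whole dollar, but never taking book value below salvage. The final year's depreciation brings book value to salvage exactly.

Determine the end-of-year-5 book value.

$95,156

Depreciable base = $334,314 − $20,500 = $313,814.
Year 1: ⌊$334,314 × 200%/9⌋ = $74,292. Book value $260,022.
Year 2: ⌊$260,022 × 200%/9⌋ = $57,782. Book value $202,240.
Year 3: ⌊$202,240 × 200%/9⌋ = $44,942. Book value $157,298.
Year 4: ⌊$157,298 × 200%/9⌋ = $34,955. Book value $122,343.
Year 5: ⌊$122,343 × 200%/9⌋ = $27,187. Book value $95,156.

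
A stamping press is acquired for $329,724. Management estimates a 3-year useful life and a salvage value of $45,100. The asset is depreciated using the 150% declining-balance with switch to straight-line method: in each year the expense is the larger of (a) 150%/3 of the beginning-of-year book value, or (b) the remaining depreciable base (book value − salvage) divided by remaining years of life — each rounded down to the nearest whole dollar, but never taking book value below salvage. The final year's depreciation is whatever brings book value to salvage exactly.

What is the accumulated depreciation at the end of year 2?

Depreciable base = $329,724 − $45,100 = $284,624.
Year 1: DB = ⌊$329,724 × 150%/3⌋ = $164,862; SL = ⌊$284,624/3⌋ = $94,874 → take DB $164,862. Book value $164,862.
Year 2: DB = ⌊$164,862 × 150%/3⌋ = $82,431; SL = ⌊$119,762/2⌋ = $59,881 → take DB $82,431. Book value $82,431.
Accumulated through year 2 = $329,724 − $82,431 = $247,293.

$247,293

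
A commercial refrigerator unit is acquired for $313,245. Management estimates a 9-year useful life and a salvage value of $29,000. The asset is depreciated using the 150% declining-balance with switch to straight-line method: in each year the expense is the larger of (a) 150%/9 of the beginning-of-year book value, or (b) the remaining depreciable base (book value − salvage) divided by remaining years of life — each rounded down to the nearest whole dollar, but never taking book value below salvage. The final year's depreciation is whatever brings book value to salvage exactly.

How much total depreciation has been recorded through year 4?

Depreciable base = $313,245 − $29,000 = $284,245.
Year 1: DB = ⌊$313,245 × 150%/9⌋ = $52,207; SL = ⌊$284,245/9⌋ = $31,582 → take DB $52,207. Book value $261,038.
Year 2: DB = ⌊$261,038 × 150%/9⌋ = $43,506; SL = ⌊$232,038/8⌋ = $29,004 → take DB $43,506. Book value $217,532.
Year 3: DB = ⌊$217,532 × 150%/9⌋ = $36,255; SL = ⌊$188,532/7⌋ = $26,933 → take DB $36,255. Book value $181,277.
Year 4: DB = ⌊$181,277 × 150%/9⌋ = $30,212; SL = ⌊$152,277/6⌋ = $25,379 → take DB $30,212. Book value $151,065.
Accumulated through year 4 = $313,245 − $151,065 = $162,180.

$162,180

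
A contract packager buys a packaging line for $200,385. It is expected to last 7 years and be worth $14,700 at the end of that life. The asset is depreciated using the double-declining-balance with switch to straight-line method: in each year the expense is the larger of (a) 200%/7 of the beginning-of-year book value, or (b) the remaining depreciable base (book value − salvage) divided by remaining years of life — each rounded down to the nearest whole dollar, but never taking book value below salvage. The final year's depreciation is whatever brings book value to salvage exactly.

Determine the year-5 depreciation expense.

Depreciable base = $200,385 − $14,700 = $185,685.
Year 1: DB = ⌊$200,385 × 200%/7⌋ = $57,252; SL = ⌊$185,685/7⌋ = $26,526 → take DB $57,252. Book value $143,133.
Year 2: DB = ⌊$143,133 × 200%/7⌋ = $40,895; SL = ⌊$128,433/6⌋ = $21,405 → take DB $40,895. Book value $102,238.
Year 3: DB = ⌊$102,238 × 200%/7⌋ = $29,210; SL = ⌊$87,538/5⌋ = $17,507 → take DB $29,210. Book value $73,028.
Year 4: DB = ⌊$73,028 × 200%/7⌋ = $20,865; SL = ⌊$58,328/4⌋ = $14,582 → take DB $20,865. Book value $52,163.
Year 5: DB = ⌊$52,163 × 200%/7⌋ = $14,903; SL = ⌊$37,463/3⌋ = $12,487 → take DB $14,903. Book value $37,260.

$14,903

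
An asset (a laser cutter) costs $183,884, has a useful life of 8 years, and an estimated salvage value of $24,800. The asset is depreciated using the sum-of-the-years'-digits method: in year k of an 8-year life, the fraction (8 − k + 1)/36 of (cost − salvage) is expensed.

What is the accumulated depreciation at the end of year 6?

$145,827

Depreciable base = $183,884 − $24,800 = $159,084.
Sum of the years' digits = 8+7+6+5+4+3+2+1 = 36.
Year 1: $159,084 × 8/36 = $35,352. Book value $148,532.
Year 2: $159,084 × 7/36 = $30,933. Book value $117,599.
Year 3: $159,084 × 6/36 = $26,514. Book value $91,085.
Year 4: $159,084 × 5/36 = $22,095. Book value $68,990.
Year 5: $159,084 × 4/36 = $17,676. Book value $51,314.
Year 6: $159,084 × 3/36 = $13,257. Book value $38,057.
Accumulated through year 6 = $183,884 − $38,057 = $145,827.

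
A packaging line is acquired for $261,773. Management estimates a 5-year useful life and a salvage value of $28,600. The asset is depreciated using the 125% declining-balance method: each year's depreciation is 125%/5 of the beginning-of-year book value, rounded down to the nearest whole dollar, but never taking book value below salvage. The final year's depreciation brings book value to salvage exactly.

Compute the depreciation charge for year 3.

$36,812

Depreciable base = $261,773 − $28,600 = $233,173.
Year 1: ⌊$261,773 × 125%/5⌋ = $65,443. Book value $196,330.
Year 2: ⌊$196,330 × 125%/5⌋ = $49,082. Book value $147,248.
Year 3: ⌊$147,248 × 125%/5⌋ = $36,812. Book value $110,436.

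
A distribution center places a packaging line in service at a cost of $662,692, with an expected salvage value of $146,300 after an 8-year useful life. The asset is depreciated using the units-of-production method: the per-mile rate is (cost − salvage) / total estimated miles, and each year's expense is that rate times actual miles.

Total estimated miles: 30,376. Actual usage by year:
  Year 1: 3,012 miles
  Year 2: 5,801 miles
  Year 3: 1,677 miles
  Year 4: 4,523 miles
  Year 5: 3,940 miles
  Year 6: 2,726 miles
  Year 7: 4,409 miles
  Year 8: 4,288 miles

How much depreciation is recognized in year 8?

Depreciable base = $662,692 − $146,300 = $516,392.
Rate = $516,392 / 30,376 miles = $17 per mile.
Year 1: 3,012 × $17 = $51,204. Book value $611,488.
Year 2: 5,801 × $17 = $98,617. Book value $512,871.
Year 3: 1,677 × $17 = $28,509. Book value $484,362.
Year 4: 4,523 × $17 = $76,891. Book value $407,471.
Year 5: 3,940 × $17 = $66,980. Book value $340,491.
Year 6: 2,726 × $17 = $46,342. Book value $294,149.
Year 7: 4,409 × $17 = $74,953. Book value $219,196.
Year 8: 4,288 × $17 = $72,896. Book value $146,300.

$72,896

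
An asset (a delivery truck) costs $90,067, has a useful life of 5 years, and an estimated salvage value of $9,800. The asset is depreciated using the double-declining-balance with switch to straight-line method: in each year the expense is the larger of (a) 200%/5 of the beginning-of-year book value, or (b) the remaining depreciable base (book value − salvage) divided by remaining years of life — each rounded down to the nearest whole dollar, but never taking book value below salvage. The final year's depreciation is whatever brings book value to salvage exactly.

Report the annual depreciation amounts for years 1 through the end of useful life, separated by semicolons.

$36,026; $21,616; $12,970; $7,782; $1,873

Depreciable base = $90,067 − $9,800 = $80,267.
Year 1: DB = ⌊$90,067 × 200%/5⌋ = $36,026; SL = ⌊$80,267/5⌋ = $16,053 → take DB $36,026. Book value $54,041.
Year 2: DB = ⌊$54,041 × 200%/5⌋ = $21,616; SL = ⌊$44,241/4⌋ = $11,060 → take DB $21,616. Book value $32,425.
Year 3: DB = ⌊$32,425 × 200%/5⌋ = $12,970; SL = ⌊$22,625/3⌋ = $7,541 → take DB $12,970. Book value $19,455.
Year 4: DB = ⌊$19,455 × 200%/5⌋ = $7,782; SL = ⌊$9,655/2⌋ = $4,827 → take DB $7,782. Book value $11,673.
Year 5 (final): $11,673 − $9,800 = $1,873. Book value $9,800.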